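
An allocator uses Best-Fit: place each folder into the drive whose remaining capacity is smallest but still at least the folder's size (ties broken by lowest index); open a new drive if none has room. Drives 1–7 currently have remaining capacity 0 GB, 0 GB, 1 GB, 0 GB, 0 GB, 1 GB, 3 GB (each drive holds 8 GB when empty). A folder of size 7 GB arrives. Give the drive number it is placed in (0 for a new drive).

0

No drive has ≥ 7 GB free, so a new drive is opened.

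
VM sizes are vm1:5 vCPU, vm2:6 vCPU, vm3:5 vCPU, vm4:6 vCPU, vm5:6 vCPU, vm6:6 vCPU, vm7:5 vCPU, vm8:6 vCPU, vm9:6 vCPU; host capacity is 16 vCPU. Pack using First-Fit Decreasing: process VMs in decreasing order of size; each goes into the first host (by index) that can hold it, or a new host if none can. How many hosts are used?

4

Sorted descending: 6, 6, 6, 6, 6, 6, 5, 5, 5.
Put 6 vCPU in host 1; 10 vCPU remain.
Put 6 vCPU in host 1; 4 vCPU remain.
Put 6 vCPU in host 2; 10 vCPU remain.
Put 6 vCPU in host 2; 4 vCPU remain.
Put 6 vCPU in host 3; 10 vCPU remain.
Put 6 vCPU in host 3; 4 vCPU remain.
Put 5 vCPU in host 4; 11 vCPU remain.
Put 5 vCPU in host 4; 6 vCPU remain.
Put 5 vCPU in host 4; 1 vCPU remain.
Final hosts: [6,6] [6,6] [6,6] [5,5,5].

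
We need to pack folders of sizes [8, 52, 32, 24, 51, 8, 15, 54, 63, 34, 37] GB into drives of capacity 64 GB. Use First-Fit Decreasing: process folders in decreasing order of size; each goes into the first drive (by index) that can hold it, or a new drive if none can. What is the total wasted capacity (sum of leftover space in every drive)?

70

Sorted descending: 63, 54, 52, 51, 37, 34, 32, 24, 15, 8, 8.
Put 63 GB in drive 1; 1 GB remain.
Put 54 GB in drive 2; 10 GB remain.
Put 52 GB in drive 3; 12 GB remain.
Put 51 GB in drive 4; 13 GB remain.
Put 37 GB in drive 5; 27 GB remain.
Put 34 GB in drive 6; 30 GB remain.
Put 32 GB in drive 7; 32 GB remain.
Put 24 GB in drive 5; 3 GB remain.
Put 15 GB in drive 6; 15 GB remain.
Put 8 GB in drive 2; 2 GB remain.
Put 8 GB in drive 3; 4 GB remain.
7 drives × 64 GB = 448 GB; used 378 GB; unused 70 GB.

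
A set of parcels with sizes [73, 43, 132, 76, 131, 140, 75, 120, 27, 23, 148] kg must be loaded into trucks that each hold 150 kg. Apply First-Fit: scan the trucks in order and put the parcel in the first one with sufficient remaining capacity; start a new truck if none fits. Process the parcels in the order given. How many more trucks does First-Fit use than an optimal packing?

1

First-Fit: [73,43,27] [132] [76,23] [131] [140] [75] [120] [148] → 8 trucks.
Total size 988 kg; any packing needs at least ⌈988/150⌉ = 7 trucks.
An optimal packing achieves that bound: [148] [140] [132] [131] [120,27] [76,73] [75,43,23] → 7 trucks.
Excess: 8 − 7 = 1.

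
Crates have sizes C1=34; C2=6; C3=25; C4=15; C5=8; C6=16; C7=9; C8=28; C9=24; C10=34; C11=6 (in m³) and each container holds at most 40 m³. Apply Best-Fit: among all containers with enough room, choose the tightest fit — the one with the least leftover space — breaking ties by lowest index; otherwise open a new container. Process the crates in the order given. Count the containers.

C1 (34 m³) → container 1 (remaining 6 m³)
C2 (6 m³) → container 1 (remaining 0 m³)
C3 (25 m³) → container 2 (remaining 15 m³)
C4 (15 m³) → container 2 (remaining 0 m³)
C5 (8 m³) → container 3 (remaining 32 m³)
C6 (16 m³) → container 3 (remaining 16 m³)
C7 (9 m³) → container 3 (remaining 7 m³)
C8 (28 m³) → container 4 (remaining 12 m³)
C9 (24 m³) → container 5 (remaining 16 m³)
C10 (34 m³) → container 6 (remaining 6 m³)
C11 (6 m³) → container 6 (remaining 0 m³)
Final containers: [34,6] [25,15] [8,16,9] [28] [24] [34,6].

6 containers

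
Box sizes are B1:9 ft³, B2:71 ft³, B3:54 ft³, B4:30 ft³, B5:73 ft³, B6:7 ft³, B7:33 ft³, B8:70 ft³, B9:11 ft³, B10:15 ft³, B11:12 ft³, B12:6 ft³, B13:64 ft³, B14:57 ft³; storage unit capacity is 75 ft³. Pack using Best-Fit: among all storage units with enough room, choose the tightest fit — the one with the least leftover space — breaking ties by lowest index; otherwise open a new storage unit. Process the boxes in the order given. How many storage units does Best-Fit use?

B1 (9 ft³) → storage unit 1 (remaining 66 ft³)
B2 (71 ft³) → storage unit 2 (remaining 4 ft³)
B3 (54 ft³) → storage unit 1 (remaining 12 ft³)
B4 (30 ft³) → storage unit 3 (remaining 45 ft³)
B5 (73 ft³) → storage unit 4 (remaining 2 ft³)
B6 (7 ft³) → storage unit 1 (remaining 5 ft³)
B7 (33 ft³) → storage unit 3 (remaining 12 ft³)
B8 (70 ft³) → storage unit 5 (remaining 5 ft³)
B9 (11 ft³) → storage unit 3 (remaining 1 ft³)
B10 (15 ft³) → storage unit 6 (remaining 60 ft³)
B11 (12 ft³) → storage unit 6 (remaining 48 ft³)
B12 (6 ft³) → storage unit 6 (remaining 42 ft³)
B13 (64 ft³) → storage unit 7 (remaining 11 ft³)
B14 (57 ft³) → storage unit 8 (remaining 18 ft³)

8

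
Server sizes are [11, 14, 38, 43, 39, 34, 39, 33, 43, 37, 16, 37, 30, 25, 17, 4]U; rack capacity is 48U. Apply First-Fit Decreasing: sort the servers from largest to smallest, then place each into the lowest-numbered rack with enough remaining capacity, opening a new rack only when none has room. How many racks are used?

Sorted descending: 43, 43, 39, 39, 38, 37, 37, 34, 33, 30, 25, 17, 16, 14, 11, 4.
rack 1: place 43U, 5U left
rack 2: place 43U, 5U left
rack 3: place 39U, 9U left
rack 4: place 39U, 9U left
rack 5: place 38U, 10U left
rack 6: place 37U, 11U left
rack 7: place 37U, 11U left
rack 8: place 34U, 14U left
rack 9: place 33U, 15U left
rack 10: place 30U, 18U left
rack 11: place 25U, 23U left
rack 10: place 17U, 1U left
rack 11: place 16U, 7U left
rack 8: place 14U, 0U left
rack 6: place 11U, 0U left
rack 1: place 4U, 1U left
Final racks: [43,4] [43] [39] [39] [38] [37,11] [37] [34,14] [33] [30,17] [25,16].

11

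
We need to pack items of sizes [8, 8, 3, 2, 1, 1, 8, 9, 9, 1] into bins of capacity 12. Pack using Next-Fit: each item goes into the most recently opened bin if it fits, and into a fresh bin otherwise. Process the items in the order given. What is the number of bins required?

5

Put 8 in bin 1; 4 remain.
Put 8 in bin 2; 4 remain.
Put 3 in bin 2; 1 remain.
Put 2 in bin 3; 10 remain.
Put 1 in bin 3; 9 remain.
Put 1 in bin 3; 8 remain.
Put 8 in bin 3; 0 remain.
Put 9 in bin 4; 3 remain.
Put 9 in bin 5; 3 remain.
Put 1 in bin 5; 2 remain.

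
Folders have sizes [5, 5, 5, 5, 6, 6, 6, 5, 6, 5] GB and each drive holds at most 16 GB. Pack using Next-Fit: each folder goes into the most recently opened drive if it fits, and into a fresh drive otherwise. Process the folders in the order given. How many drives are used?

4 drives

5 GB → drive 1 (remaining 11 GB)
5 GB → drive 1 (remaining 6 GB)
5 GB → drive 1 (remaining 1 GB)
5 GB → drive 2 (remaining 11 GB)
6 GB → drive 2 (remaining 5 GB)
6 GB → drive 3 (remaining 10 GB)
6 GB → drive 3 (remaining 4 GB)
5 GB → drive 4 (remaining 11 GB)
6 GB → drive 4 (remaining 5 GB)
5 GB → drive 4 (remaining 0 GB)
Final drives: [5,5,5] [5,6] [6,6] [5,6,5].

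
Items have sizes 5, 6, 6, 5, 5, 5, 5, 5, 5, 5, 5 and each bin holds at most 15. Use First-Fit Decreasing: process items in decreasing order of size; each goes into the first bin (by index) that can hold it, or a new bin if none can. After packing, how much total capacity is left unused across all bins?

3

Sorted descending: 6, 6, 5, 5, 5, 5, 5, 5, 5, 5, 5.
Put 6 in bin 1; 9 remain.
Put 6 in bin 1; 3 remain.
Put 5 in bin 2; 10 remain.
Put 5 in bin 2; 5 remain.
Put 5 in bin 2; 0 remain.
Put 5 in bin 3; 10 remain.
Put 5 in bin 3; 5 remain.
Put 5 in bin 3; 0 remain.
Put 5 in bin 4; 10 remain.
Put 5 in bin 4; 5 remain.
Put 5 in bin 4; 0 remain.
4 bins × 15 = 60; used 57; unused 3.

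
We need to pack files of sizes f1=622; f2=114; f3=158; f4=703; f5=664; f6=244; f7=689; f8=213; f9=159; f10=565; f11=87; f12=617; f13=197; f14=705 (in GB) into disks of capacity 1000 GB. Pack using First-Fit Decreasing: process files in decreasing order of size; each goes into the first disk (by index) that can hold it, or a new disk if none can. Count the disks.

7

Sorted descending: 705, 703, 689, 664, 622, 617, 565, 244, 213, 197, 159, 158, 114, 87.
705 GB → disk 1 (remaining 295 GB)
703 GB → disk 2 (remaining 297 GB)
689 GB → disk 3 (remaining 311 GB)
664 GB → disk 4 (remaining 336 GB)
622 GB → disk 5 (remaining 378 GB)
617 GB → disk 6 (remaining 383 GB)
565 GB → disk 7 (remaining 435 GB)
244 GB → disk 1 (remaining 51 GB)
213 GB → disk 2 (remaining 84 GB)
197 GB → disk 3 (remaining 114 GB)
159 GB → disk 4 (remaining 177 GB)
158 GB → disk 4 (remaining 19 GB)
114 GB → disk 3 (remaining 0 GB)
87 GB → disk 5 (remaining 291 GB)
Final disks: [705,244] [703,213] [689,197,114] [664,159,158] [622,87] [617] [565].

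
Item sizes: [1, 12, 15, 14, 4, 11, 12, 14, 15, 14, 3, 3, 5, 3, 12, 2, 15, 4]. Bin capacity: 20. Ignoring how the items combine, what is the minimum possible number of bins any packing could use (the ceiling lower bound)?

Total size = 1 + 12 + 15 + 14 + 4 + 11 + 12 + 14 + 15 + 14 + 3 + 3 + 5 + 3 + 12 + 2 + 15 + 4 = 159.
⌈159 / 20⌉ = 8.

8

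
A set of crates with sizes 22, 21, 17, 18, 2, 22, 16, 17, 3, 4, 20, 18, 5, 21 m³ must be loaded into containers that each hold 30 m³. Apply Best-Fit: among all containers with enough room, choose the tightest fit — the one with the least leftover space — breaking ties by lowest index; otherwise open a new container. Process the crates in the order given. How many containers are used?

10 containers

22 m³ → container 1 (remaining 8 m³)
21 m³ → container 2 (remaining 9 m³)
17 m³ → container 3 (remaining 13 m³)
18 m³ → container 4 (remaining 12 m³)
2 m³ → container 1 (remaining 6 m³)
22 m³ → container 5 (remaining 8 m³)
16 m³ → container 6 (remaining 14 m³)
17 m³ → container 7 (remaining 13 m³)
3 m³ → container 1 (remaining 3 m³)
4 m³ → container 5 (remaining 4 m³)
20 m³ → container 8 (remaining 10 m³)
18 m³ → container 9 (remaining 12 m³)
5 m³ → container 2 (remaining 4 m³)
21 m³ → container 10 (remaining 9 m³)
Final containers: [22,2,3] [21,5] [17] [18] [22,4] [16] [17] [20] [18] [21].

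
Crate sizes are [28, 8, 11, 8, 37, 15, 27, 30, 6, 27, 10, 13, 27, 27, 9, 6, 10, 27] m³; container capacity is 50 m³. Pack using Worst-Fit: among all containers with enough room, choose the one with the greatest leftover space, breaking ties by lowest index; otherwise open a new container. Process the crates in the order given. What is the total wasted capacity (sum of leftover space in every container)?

74

container 1: place 28 m³, 22 m³ left
container 1: place 8 m³, 14 m³ left
container 1: place 11 m³, 3 m³ left
container 2: place 8 m³, 42 m³ left
container 2: place 37 m³, 5 m³ left
container 3: place 15 m³, 35 m³ left
container 3: place 27 m³, 8 m³ left
container 4: place 30 m³, 20 m³ left
container 4: place 6 m³, 14 m³ left
container 5: place 27 m³, 23 m³ left
container 5: place 10 m³, 13 m³ left
container 4: place 13 m³, 1 m³ left
container 6: place 27 m³, 23 m³ left
container 7: place 27 m³, 23 m³ left
container 6: place 9 m³, 14 m³ left
container 7: place 6 m³, 17 m³ left
container 7: place 10 m³, 7 m³ left
container 8: place 27 m³, 23 m³ left
8 containers × 50 m³ = 400 m³; used 326 m³; unused 74 m³.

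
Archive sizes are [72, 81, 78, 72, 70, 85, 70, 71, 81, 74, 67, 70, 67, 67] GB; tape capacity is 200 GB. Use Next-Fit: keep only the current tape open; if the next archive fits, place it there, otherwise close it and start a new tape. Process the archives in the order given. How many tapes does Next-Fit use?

7 tapes

Put 72 GB in tape 1; 128 GB remain.
Put 81 GB in tape 1; 47 GB remain.
Put 78 GB in tape 2; 122 GB remain.
Put 72 GB in tape 2; 50 GB remain.
Put 70 GB in tape 3; 130 GB remain.
Put 85 GB in tape 3; 45 GB remain.
Put 70 GB in tape 4; 130 GB remain.
Put 71 GB in tape 4; 59 GB remain.
Put 81 GB in tape 5; 119 GB remain.
Put 74 GB in tape 5; 45 GB remain.
Put 67 GB in tape 6; 133 GB remain.
Put 70 GB in tape 6; 63 GB remain.
Put 67 GB in tape 7; 133 GB remain.
Put 67 GB in tape 7; 66 GB remain.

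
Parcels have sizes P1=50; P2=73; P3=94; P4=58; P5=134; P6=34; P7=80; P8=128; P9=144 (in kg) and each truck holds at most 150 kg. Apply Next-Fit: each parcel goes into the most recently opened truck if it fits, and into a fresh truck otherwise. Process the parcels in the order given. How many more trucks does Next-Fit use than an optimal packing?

Next-Fit: [50,73] [94] [58] [134] [34,80] [128] [144] → 7 trucks.
Total size 795 kg; any packing needs at least ⌈795/150⌉ = 6 trucks.
An optimal packing achieves that bound: [144] [134] [128] [94,50] [80,58] [73,34] → 6 trucks.
Excess: 7 − 6 = 1.

1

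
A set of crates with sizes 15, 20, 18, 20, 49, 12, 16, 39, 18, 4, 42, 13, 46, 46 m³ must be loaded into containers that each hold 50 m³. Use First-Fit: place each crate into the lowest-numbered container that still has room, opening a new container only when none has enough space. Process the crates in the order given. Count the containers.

Put 15 m³ in container 1; 35 m³ remain.
Put 20 m³ in container 1; 15 m³ remain.
Put 18 m³ in container 2; 32 m³ remain.
Put 20 m³ in container 2; 12 m³ remain.
Put 49 m³ in container 3; 1 m³ remain.
Put 12 m³ in container 1; 3 m³ remain.
Put 16 m³ in container 4; 34 m³ remain.
Put 39 m³ in container 5; 11 m³ remain.
Put 18 m³ in container 4; 16 m³ remain.
Put 4 m³ in container 2; 8 m³ remain.
Put 42 m³ in container 6; 8 m³ remain.
Put 13 m³ in container 4; 3 m³ remain.
Put 46 m³ in container 7; 4 m³ remain.
Put 46 m³ in container 8; 4 m³ remain.

8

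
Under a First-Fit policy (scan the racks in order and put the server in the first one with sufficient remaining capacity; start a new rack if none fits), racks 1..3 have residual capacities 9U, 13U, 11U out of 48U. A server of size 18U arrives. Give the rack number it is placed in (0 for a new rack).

0

No rack has ≥ 18U free, so a new rack is opened.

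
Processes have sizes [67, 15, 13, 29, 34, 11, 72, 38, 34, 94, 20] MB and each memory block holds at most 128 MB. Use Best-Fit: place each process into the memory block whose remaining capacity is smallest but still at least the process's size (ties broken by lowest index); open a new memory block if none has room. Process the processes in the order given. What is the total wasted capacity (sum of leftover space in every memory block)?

Put 67 MB in memory block 1; 61 MB remain.
Put 15 MB in memory block 1; 46 MB remain.
Put 13 MB in memory block 1; 33 MB remain.
Put 29 MB in memory block 1; 4 MB remain.
Put 34 MB in memory block 2; 94 MB remain.
Put 11 MB in memory block 2; 83 MB remain.
Put 72 MB in memory block 2; 11 MB remain.
Put 38 MB in memory block 3; 90 MB remain.
Put 34 MB in memory block 3; 56 MB remain.
Put 94 MB in memory block 4; 34 MB remain.
Put 20 MB in memory block 4; 14 MB remain.
4 memory blocks × 128 MB = 512 MB; used 427 MB; unused 85 MB.

85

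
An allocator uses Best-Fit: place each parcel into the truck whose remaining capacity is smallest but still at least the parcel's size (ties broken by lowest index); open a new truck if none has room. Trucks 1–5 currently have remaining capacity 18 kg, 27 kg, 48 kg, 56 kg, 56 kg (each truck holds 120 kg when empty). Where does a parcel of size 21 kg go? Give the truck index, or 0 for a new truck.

Trucks with room: truck 2 (27 kg), truck 3 (48 kg), truck 4 (56 kg), truck 5 (56 kg).
Tightest fit is truck 2 with 27 kg free.

2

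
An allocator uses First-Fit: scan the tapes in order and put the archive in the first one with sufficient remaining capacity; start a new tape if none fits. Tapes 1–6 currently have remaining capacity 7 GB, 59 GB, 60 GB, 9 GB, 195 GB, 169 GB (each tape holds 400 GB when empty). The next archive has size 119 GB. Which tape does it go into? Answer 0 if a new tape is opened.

5

Tapes with room: tape 5 (195 GB), tape 6 (169 GB).
The first with room is tape 5.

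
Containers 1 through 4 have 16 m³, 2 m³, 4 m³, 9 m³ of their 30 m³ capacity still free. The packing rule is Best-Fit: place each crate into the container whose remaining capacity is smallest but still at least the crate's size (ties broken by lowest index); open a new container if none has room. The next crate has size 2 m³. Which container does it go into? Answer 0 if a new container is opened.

Containers with room: container 1 (16 m³), container 2 (2 m³), container 3 (4 m³), container 4 (9 m³).
Tightest fit is container 2 with 2 m³ free.

2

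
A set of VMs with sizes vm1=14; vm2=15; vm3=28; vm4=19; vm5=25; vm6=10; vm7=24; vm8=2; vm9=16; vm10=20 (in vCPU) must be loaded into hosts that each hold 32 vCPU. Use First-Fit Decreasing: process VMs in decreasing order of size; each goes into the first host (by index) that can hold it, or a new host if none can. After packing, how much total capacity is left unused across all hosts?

Sorted descending: 28, 25, 24, 20, 19, 16, 15, 14, 10, 2.
Put 28 vCPU in host 1; 4 vCPU remain.
Put 25 vCPU in host 2; 7 vCPU remain.
Put 24 vCPU in host 3; 8 vCPU remain.
Put 20 vCPU in host 4; 12 vCPU remain.
Put 19 vCPU in host 5; 13 vCPU remain.
Put 16 vCPU in host 6; 16 vCPU remain.
Put 15 vCPU in host 6; 1 vCPU remain.
Put 14 vCPU in host 7; 18 vCPU remain.
Put 10 vCPU in host 4; 2 vCPU remain.
Put 2 vCPU in host 1; 2 vCPU remain.
7 hosts × 32 vCPU = 224 vCPU; used 173 vCPU; unused 51 vCPU.

51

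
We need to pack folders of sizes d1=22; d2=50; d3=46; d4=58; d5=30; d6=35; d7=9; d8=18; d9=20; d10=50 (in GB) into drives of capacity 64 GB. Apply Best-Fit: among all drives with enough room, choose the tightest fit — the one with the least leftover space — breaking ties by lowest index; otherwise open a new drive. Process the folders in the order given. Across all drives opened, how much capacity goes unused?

drive 1: place d1 (22 GB), 42 GB left
drive 2: place d2 (50 GB), 14 GB left
drive 3: place d3 (46 GB), 18 GB left
drive 4: place d4 (58 GB), 6 GB left
drive 1: place d5 (30 GB), 12 GB left
drive 5: place d6 (35 GB), 29 GB left
drive 1: place d7 (9 GB), 3 GB left
drive 3: place d8 (18 GB), 0 GB left
drive 5: place d9 (20 GB), 9 GB left
drive 6: place d10 (50 GB), 14 GB left
6 drives × 64 GB = 384 GB; used 338 GB; unused 46 GB.

46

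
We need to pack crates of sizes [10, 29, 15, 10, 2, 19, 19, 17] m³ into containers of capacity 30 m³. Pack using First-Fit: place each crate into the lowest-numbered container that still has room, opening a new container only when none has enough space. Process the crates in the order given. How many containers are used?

10 m³ → container 1 (remaining 20 m³)
29 m³ → container 2 (remaining 1 m³)
15 m³ → container 1 (remaining 5 m³)
10 m³ → container 3 (remaining 20 m³)
2 m³ → container 1 (remaining 3 m³)
19 m³ → container 3 (remaining 1 m³)
19 m³ → container 4 (remaining 11 m³)
17 m³ → container 5 (remaining 13 m³)
Final containers: [10,15,2] [29] [10,19] [19] [17].

5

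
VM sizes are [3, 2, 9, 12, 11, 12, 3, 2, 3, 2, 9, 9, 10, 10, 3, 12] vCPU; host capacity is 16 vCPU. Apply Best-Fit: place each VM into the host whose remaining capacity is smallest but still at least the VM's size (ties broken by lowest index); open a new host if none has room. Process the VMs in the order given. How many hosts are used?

3 vCPU → host 1 (remaining 13 vCPU)
2 vCPU → host 1 (remaining 11 vCPU)
9 vCPU → host 1 (remaining 2 vCPU)
12 vCPU → host 2 (remaining 4 vCPU)
11 vCPU → host 3 (remaining 5 vCPU)
12 vCPU → host 4 (remaining 4 vCPU)
3 vCPU → host 2 (remaining 1 vCPU)
2 vCPU → host 1 (remaining 0 vCPU)
3 vCPU → host 4 (remaining 1 vCPU)
2 vCPU → host 3 (remaining 3 vCPU)
9 vCPU → host 5 (remaining 7 vCPU)
9 vCPU → host 6 (remaining 7 vCPU)
10 vCPU → host 7 (remaining 6 vCPU)
10 vCPU → host 8 (remaining 6 vCPU)
3 vCPU → host 3 (remaining 0 vCPU)
12 vCPU → host 9 (remaining 4 vCPU)

9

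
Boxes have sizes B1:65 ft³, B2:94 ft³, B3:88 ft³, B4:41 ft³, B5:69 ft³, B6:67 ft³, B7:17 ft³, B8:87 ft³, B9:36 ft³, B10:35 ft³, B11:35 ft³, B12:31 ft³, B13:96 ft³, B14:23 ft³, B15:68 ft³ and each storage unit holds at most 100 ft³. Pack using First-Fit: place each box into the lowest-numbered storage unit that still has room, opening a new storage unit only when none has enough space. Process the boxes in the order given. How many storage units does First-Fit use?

B1 (65 ft³) → storage unit 1 (remaining 35 ft³)
B2 (94 ft³) → storage unit 2 (remaining 6 ft³)
B3 (88 ft³) → storage unit 3 (remaining 12 ft³)
B4 (41 ft³) → storage unit 4 (remaining 59 ft³)
B5 (69 ft³) → storage unit 5 (remaining 31 ft³)
B6 (67 ft³) → storage unit 6 (remaining 33 ft³)
B7 (17 ft³) → storage unit 1 (remaining 18 ft³)
B8 (87 ft³) → storage unit 7 (remaining 13 ft³)
B9 (36 ft³) → storage unit 4 (remaining 23 ft³)
B10 (35 ft³) → storage unit 8 (remaining 65 ft³)
B11 (35 ft³) → storage unit 8 (remaining 30 ft³)
B12 (31 ft³) → storage unit 5 (remaining 0 ft³)
B13 (96 ft³) → storage unit 9 (remaining 4 ft³)
B14 (23 ft³) → storage unit 4 (remaining 0 ft³)
B15 (68 ft³) → storage unit 10 (remaining 32 ft³)
Final storage units: [65,17] [94] [88] [41,36,23] [69,31] [67] [87] [35,35] [96] [68].

10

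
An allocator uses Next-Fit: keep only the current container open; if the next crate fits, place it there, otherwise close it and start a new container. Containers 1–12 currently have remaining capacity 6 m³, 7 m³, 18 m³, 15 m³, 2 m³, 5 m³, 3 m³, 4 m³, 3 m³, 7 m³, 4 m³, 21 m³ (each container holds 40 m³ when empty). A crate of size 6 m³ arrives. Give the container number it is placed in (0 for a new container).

Next-Fit only looks at container 12, which has 21 m³ free.
6 m³ fits there.

12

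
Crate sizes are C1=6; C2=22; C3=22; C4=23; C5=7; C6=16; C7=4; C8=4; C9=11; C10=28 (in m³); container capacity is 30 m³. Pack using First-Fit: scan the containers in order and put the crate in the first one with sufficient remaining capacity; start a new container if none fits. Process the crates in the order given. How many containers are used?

6 containers

container 1: place C1 (6 m³), 24 m³ left
container 1: place C2 (22 m³), 2 m³ left
container 2: place C3 (22 m³), 8 m³ left
container 3: place C4 (23 m³), 7 m³ left
container 2: place C5 (7 m³), 1 m³ left
container 4: place C6 (16 m³), 14 m³ left
container 3: place C7 (4 m³), 3 m³ left
container 4: place C8 (4 m³), 10 m³ left
container 5: place C9 (11 m³), 19 m³ left
container 6: place C10 (28 m³), 2 m³ left
Final containers: [6,22] [22,7] [23,4] [16,4] [11] [28].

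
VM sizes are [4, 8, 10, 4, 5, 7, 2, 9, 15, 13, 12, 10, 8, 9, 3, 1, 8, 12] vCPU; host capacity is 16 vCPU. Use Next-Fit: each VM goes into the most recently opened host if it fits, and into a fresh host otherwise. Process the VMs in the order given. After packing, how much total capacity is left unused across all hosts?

52

4 vCPU → host 1 (remaining 12 vCPU)
8 vCPU → host 1 (remaining 4 vCPU)
10 vCPU → host 2 (remaining 6 vCPU)
4 vCPU → host 2 (remaining 2 vCPU)
5 vCPU → host 3 (remaining 11 vCPU)
7 vCPU → host 3 (remaining 4 vCPU)
2 vCPU → host 3 (remaining 2 vCPU)
9 vCPU → host 4 (remaining 7 vCPU)
15 vCPU → host 5 (remaining 1 vCPU)
13 vCPU → host 6 (remaining 3 vCPU)
12 vCPU → host 7 (remaining 4 vCPU)
10 vCPU → host 8 (remaining 6 vCPU)
8 vCPU → host 9 (remaining 8 vCPU)
9 vCPU → host 10 (remaining 7 vCPU)
3 vCPU → host 10 (remaining 4 vCPU)
1 vCPU → host 10 (remaining 3 vCPU)
8 vCPU → host 11 (remaining 8 vCPU)
12 vCPU → host 12 (remaining 4 vCPU)
12 hosts × 16 vCPU = 192 vCPU; used 140 vCPU; unused 52 vCPU.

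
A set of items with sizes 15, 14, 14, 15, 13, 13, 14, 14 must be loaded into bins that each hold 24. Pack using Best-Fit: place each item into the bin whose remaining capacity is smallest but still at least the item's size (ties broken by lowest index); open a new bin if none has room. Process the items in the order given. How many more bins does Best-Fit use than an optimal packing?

0

Best-Fit: [15] [14] [14] [15] [13] [13] [14] [14] → 8 bins.
8 items exceed 12 (half the capacity), and no two of those can share a bin, so at least 8 bins are needed.
So 8 is already optimal.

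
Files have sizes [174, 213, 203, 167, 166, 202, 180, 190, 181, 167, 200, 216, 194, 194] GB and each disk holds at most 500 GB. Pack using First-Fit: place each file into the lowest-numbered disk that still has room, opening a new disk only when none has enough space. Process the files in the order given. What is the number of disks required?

disk 1: place 174 GB, 326 GB left
disk 1: place 213 GB, 113 GB left
disk 2: place 203 GB, 297 GB left
disk 2: place 167 GB, 130 GB left
disk 3: place 166 GB, 334 GB left
disk 3: place 202 GB, 132 GB left
disk 4: place 180 GB, 320 GB left
disk 4: place 190 GB, 130 GB left
disk 5: place 181 GB, 319 GB left
disk 5: place 167 GB, 152 GB left
disk 6: place 200 GB, 300 GB left
disk 6: place 216 GB, 84 GB left
disk 7: place 194 GB, 306 GB left
disk 7: place 194 GB, 112 GB left

7 disks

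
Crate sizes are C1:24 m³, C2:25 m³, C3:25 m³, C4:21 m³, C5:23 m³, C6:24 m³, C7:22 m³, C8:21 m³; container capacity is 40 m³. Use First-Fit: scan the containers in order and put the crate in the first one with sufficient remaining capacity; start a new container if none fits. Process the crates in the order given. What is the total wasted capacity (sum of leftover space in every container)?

135

C1 (24 m³) → container 1 (remaining 16 m³)
C2 (25 m³) → container 2 (remaining 15 m³)
C3 (25 m³) → container 3 (remaining 15 m³)
C4 (21 m³) → container 4 (remaining 19 m³)
C5 (23 m³) → container 5 (remaining 17 m³)
C6 (24 m³) → container 6 (remaining 16 m³)
C7 (22 m³) → container 7 (remaining 18 m³)
C8 (21 m³) → container 8 (remaining 19 m³)
8 containers × 40 m³ = 320 m³; used 185 m³; unused 135 m³.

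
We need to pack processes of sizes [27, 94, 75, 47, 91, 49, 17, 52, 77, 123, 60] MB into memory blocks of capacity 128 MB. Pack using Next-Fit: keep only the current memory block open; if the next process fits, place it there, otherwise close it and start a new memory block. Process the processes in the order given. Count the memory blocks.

7

Put 27 MB in memory block 1; 101 MB remain.
Put 94 MB in memory block 1; 7 MB remain.
Put 75 MB in memory block 2; 53 MB remain.
Put 47 MB in memory block 2; 6 MB remain.
Put 91 MB in memory block 3; 37 MB remain.
Put 49 MB in memory block 4; 79 MB remain.
Put 17 MB in memory block 4; 62 MB remain.
Put 52 MB in memory block 4; 10 MB remain.
Put 77 MB in memory block 5; 51 MB remain.
Put 123 MB in memory block 6; 5 MB remain.
Put 60 MB in memory block 7; 68 MB remain.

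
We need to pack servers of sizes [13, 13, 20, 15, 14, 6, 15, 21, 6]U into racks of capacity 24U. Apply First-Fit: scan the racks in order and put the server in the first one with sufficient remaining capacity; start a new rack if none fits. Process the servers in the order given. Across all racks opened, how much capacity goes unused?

45

13U → rack 1 (remaining 11U)
13U → rack 2 (remaining 11U)
20U → rack 3 (remaining 4U)
15U → rack 4 (remaining 9U)
14U → rack 5 (remaining 10U)
6U → rack 1 (remaining 5U)
15U → rack 6 (remaining 9U)
21U → rack 7 (remaining 3U)
6U → rack 2 (remaining 5U)
7 racks × 24U = 168U; used 123U; unused 45U.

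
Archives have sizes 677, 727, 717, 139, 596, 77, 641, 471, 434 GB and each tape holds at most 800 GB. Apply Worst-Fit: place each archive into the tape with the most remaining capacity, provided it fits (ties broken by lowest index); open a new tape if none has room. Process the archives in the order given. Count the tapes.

7

677 GB → tape 1 (remaining 123 GB)
727 GB → tape 2 (remaining 73 GB)
717 GB → tape 3 (remaining 83 GB)
139 GB → tape 4 (remaining 661 GB)
596 GB → tape 4 (remaining 65 GB)
77 GB → tape 1 (remaining 46 GB)
641 GB → tape 5 (remaining 159 GB)
471 GB → tape 6 (remaining 329 GB)
434 GB → tape 7 (remaining 366 GB)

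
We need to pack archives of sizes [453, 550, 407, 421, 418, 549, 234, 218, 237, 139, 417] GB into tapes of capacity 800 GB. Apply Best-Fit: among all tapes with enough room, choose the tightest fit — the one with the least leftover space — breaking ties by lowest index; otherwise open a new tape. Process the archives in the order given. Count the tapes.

7

tape 1: place 453 GB, 347 GB left
tape 2: place 550 GB, 250 GB left
tape 3: place 407 GB, 393 GB left
tape 4: place 421 GB, 379 GB left
tape 5: place 418 GB, 382 GB left
tape 6: place 549 GB, 251 GB left
tape 2: place 234 GB, 16 GB left
tape 6: place 218 GB, 33 GB left
tape 1: place 237 GB, 110 GB left
tape 4: place 139 GB, 240 GB left
tape 7: place 417 GB, 383 GB left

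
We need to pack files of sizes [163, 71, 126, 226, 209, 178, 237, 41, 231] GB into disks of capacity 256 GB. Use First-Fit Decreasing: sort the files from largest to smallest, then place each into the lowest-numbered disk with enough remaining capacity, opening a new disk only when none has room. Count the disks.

7

Sorted descending: 237, 231, 226, 209, 178, 163, 126, 71, 41.
237 GB → disk 1 (remaining 19 GB)
231 GB → disk 2 (remaining 25 GB)
226 GB → disk 3 (remaining 30 GB)
209 GB → disk 4 (remaining 47 GB)
178 GB → disk 5 (remaining 78 GB)
163 GB → disk 6 (remaining 93 GB)
126 GB → disk 7 (remaining 130 GB)
71 GB → disk 5 (remaining 7 GB)
41 GB → disk 4 (remaining 6 GB)
Final disks: [237] [231] [226] [209,41] [178,71] [163] [126].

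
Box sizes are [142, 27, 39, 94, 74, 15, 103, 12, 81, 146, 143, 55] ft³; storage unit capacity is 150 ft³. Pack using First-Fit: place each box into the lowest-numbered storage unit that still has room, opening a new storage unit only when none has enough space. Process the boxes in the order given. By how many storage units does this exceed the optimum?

First-Fit: [142] [27,39,74] [94,15,12] [103] [81,55] [146] [143] → 7 storage units.
Total size 931 ft³; any packing needs at least ⌈931/150⌉ = 7 storage units.
So 7 is already optimal.

0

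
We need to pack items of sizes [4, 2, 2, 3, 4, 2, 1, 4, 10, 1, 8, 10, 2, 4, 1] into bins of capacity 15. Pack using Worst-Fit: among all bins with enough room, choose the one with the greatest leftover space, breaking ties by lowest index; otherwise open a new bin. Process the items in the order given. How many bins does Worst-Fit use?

5 bins

bin 1: place 4, 11 left
bin 1: place 2, 9 left
bin 1: place 2, 7 left
bin 1: place 3, 4 left
bin 1: place 4, 0 left
bin 2: place 2, 13 left
bin 2: place 1, 12 left
bin 2: place 4, 8 left
bin 3: place 10, 5 left
bin 2: place 1, 7 left
bin 4: place 8, 7 left
bin 5: place 10, 5 left
bin 2: place 2, 5 left
bin 4: place 4, 3 left
bin 2: place 1, 4 left
Final bins: [4,2,2,3,4] [2,1,4,1,2,1] [10] [8,4] [10].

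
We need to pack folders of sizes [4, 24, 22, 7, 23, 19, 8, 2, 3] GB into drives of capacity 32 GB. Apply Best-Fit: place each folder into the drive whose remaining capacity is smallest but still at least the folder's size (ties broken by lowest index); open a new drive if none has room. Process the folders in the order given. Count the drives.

Put 4 GB in drive 1; 28 GB remain.
Put 24 GB in drive 1; 4 GB remain.
Put 22 GB in drive 2; 10 GB remain.
Put 7 GB in drive 2; 3 GB remain.
Put 23 GB in drive 3; 9 GB remain.
Put 19 GB in drive 4; 13 GB remain.
Put 8 GB in drive 3; 1 GB remain.
Put 2 GB in drive 2; 1 GB remain.
Put 3 GB in drive 1; 1 GB remain.
Final drives: [4,24,3] [22,7,2] [23,8] [19].

4 drives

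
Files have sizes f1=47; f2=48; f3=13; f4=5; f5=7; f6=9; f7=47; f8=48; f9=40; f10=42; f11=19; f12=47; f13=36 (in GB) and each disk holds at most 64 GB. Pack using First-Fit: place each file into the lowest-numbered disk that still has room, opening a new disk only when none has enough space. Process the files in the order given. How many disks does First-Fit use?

8

disk 1: place f1 (47 GB), 17 GB left
disk 2: place f2 (48 GB), 16 GB left
disk 1: place f3 (13 GB), 4 GB left
disk 2: place f4 (5 GB), 11 GB left
disk 2: place f5 (7 GB), 4 GB left
disk 3: place f6 (9 GB), 55 GB left
disk 3: place f7 (47 GB), 8 GB left
disk 4: place f8 (48 GB), 16 GB left
disk 5: place f9 (40 GB), 24 GB left
disk 6: place f10 (42 GB), 22 GB left
disk 5: place f11 (19 GB), 5 GB left
disk 7: place f12 (47 GB), 17 GB left
disk 8: place f13 (36 GB), 28 GB left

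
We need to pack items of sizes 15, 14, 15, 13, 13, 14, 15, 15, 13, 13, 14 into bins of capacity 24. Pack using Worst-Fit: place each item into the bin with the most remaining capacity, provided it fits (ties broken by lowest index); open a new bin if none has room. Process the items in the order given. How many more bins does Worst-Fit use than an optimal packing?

Worst-Fit: [15] [14] [15] [13] [13] [14] [15] [15] [13] [13] [14] → 11 bins.
11 items exceed 12 (half the capacity), and no two of those can share a bin, so at least 11 bins are needed.
So 11 is already optimal.

0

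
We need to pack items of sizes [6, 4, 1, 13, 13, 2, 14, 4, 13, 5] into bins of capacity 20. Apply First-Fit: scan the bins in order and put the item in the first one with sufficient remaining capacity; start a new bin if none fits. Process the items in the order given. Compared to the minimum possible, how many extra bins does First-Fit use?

First-Fit: [6,4,1,2,4] [13,5] [13] [14] [13] → 5 bins.
Total size 75; any packing needs at least ⌈75/20⌉ = 4 bins.
An optimal packing achieves that bound: [14,6] [13,5,2] [13,4,1] [13,4] → 4 bins.
Excess: 5 − 4 = 1.

1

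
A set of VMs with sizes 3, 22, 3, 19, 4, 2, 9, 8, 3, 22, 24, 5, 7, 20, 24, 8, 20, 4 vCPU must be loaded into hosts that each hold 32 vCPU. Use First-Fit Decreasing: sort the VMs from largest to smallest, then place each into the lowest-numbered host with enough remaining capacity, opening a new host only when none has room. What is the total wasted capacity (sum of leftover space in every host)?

17

Sorted descending: 24, 24, 22, 22, 20, 20, 19, 9, 8, 8, 7, 5, 4, 4, 3, 3, 3, 2.
host 1: place 24 vCPU, 8 vCPU left
host 2: place 24 vCPU, 8 vCPU left
host 3: place 22 vCPU, 10 vCPU left
host 4: place 22 vCPU, 10 vCPU left
host 5: place 20 vCPU, 12 vCPU left
host 6: place 20 vCPU, 12 vCPU left
host 7: place 19 vCPU, 13 vCPU left
host 3: place 9 vCPU, 1 vCPU left
host 1: place 8 vCPU, 0 vCPU left
host 2: place 8 vCPU, 0 vCPU left
host 4: place 7 vCPU, 3 vCPU left
host 5: place 5 vCPU, 7 vCPU left
host 5: place 4 vCPU, 3 vCPU left
host 6: place 4 vCPU, 8 vCPU left
host 4: place 3 vCPU, 0 vCPU left
host 5: place 3 vCPU, 0 vCPU left
host 6: place 3 vCPU, 5 vCPU left
host 6: place 2 vCPU, 3 vCPU left
7 hosts × 32 vCPU = 224 vCPU; used 207 vCPU; unused 17 vCPU.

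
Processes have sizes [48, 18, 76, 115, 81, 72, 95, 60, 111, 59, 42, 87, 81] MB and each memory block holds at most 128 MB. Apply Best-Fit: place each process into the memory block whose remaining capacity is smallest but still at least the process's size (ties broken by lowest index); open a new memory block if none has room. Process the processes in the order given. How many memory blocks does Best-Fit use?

10

Put 48 MB in memory block 1; 80 MB remain.
Put 18 MB in memory block 1; 62 MB remain.
Put 76 MB in memory block 2; 52 MB remain.
Put 115 MB in memory block 3; 13 MB remain.
Put 81 MB in memory block 4; 47 MB remain.
Put 72 MB in memory block 5; 56 MB remain.
Put 95 MB in memory block 6; 33 MB remain.
Put 60 MB in memory block 1; 2 MB remain.
Put 111 MB in memory block 7; 17 MB remain.
Put 59 MB in memory block 8; 69 MB remain.
Put 42 MB in memory block 4; 5 MB remain.
Put 87 MB in memory block 9; 41 MB remain.
Put 81 MB in memory block 10; 47 MB remain.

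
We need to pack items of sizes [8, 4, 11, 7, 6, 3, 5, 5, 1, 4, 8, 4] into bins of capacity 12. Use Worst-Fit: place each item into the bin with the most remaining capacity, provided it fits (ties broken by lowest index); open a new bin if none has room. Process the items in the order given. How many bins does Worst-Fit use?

Put 8 in bin 1; 4 remain.
Put 4 in bin 1; 0 remain.
Put 11 in bin 2; 1 remain.
Put 7 in bin 3; 5 remain.
Put 6 in bin 4; 6 remain.
Put 3 in bin 4; 3 remain.
Put 5 in bin 3; 0 remain.
Put 5 in bin 5; 7 remain.
Put 1 in bin 5; 6 remain.
Put 4 in bin 5; 2 remain.
Put 8 in bin 6; 4 remain.
Put 4 in bin 6; 0 remain.

6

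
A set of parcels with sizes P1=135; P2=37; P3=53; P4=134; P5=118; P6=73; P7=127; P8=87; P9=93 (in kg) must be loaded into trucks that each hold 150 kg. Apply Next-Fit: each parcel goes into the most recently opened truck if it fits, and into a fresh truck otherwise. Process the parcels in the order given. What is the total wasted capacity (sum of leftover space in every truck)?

343

Put P1 (135 kg) in truck 1; 15 kg remain.
Put P2 (37 kg) in truck 2; 113 kg remain.
Put P3 (53 kg) in truck 2; 60 kg remain.
Put P4 (134 kg) in truck 3; 16 kg remain.
Put P5 (118 kg) in truck 4; 32 kg remain.
Put P6 (73 kg) in truck 5; 77 kg remain.
Put P7 (127 kg) in truck 6; 23 kg remain.
Put P8 (87 kg) in truck 7; 63 kg remain.
Put P9 (93 kg) in truck 8; 57 kg remain.
8 trucks × 150 kg = 1200 kg; used 857 kg; unused 343 kg.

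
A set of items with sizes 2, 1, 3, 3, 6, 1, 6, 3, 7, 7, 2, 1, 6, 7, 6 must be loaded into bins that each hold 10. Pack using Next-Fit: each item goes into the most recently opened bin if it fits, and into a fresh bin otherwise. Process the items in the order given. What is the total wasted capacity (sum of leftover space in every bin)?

19

bin 1: place 2, 8 left
bin 1: place 1, 7 left
bin 1: place 3, 4 left
bin 1: place 3, 1 left
bin 2: place 6, 4 left
bin 2: place 1, 3 left
bin 3: place 6, 4 left
bin 3: place 3, 1 left
bin 4: place 7, 3 left
bin 5: place 7, 3 left
bin 5: place 2, 1 left
bin 5: place 1, 0 left
bin 6: place 6, 4 left
bin 7: place 7, 3 left
bin 8: place 6, 4 left
8 bins × 10 = 80; used 61; unused 19.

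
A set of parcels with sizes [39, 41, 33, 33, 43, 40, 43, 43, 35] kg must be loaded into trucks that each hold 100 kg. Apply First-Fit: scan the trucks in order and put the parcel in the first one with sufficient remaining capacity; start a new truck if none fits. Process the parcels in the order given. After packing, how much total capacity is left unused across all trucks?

150

truck 1: place 39 kg, 61 kg left
truck 1: place 41 kg, 20 kg left
truck 2: place 33 kg, 67 kg left
truck 2: place 33 kg, 34 kg left
truck 3: place 43 kg, 57 kg left
truck 3: place 40 kg, 17 kg left
truck 4: place 43 kg, 57 kg left
truck 4: place 43 kg, 14 kg left
truck 5: place 35 kg, 65 kg left
5 trucks × 100 kg = 500 kg; used 350 kg; unused 150 kg.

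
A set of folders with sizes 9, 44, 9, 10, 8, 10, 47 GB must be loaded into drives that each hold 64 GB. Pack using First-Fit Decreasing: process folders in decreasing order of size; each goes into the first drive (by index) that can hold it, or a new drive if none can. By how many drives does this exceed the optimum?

First-Fit Decreasing: [47,10] [44,10,9] [9,8] → 3 drives.
Total size 137 GB; any packing needs at least ⌈137/64⌉ = 3 drives.
So 3 is already optimal.

0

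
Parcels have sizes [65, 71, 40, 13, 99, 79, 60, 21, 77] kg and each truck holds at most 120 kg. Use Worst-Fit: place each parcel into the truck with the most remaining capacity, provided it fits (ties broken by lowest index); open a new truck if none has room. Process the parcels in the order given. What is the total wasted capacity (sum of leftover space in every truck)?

truck 1: place 65 kg, 55 kg left
truck 2: place 71 kg, 49 kg left
truck 1: place 40 kg, 15 kg left
truck 2: place 13 kg, 36 kg left
truck 3: place 99 kg, 21 kg left
truck 4: place 79 kg, 41 kg left
truck 5: place 60 kg, 60 kg left
truck 5: place 21 kg, 39 kg left
truck 6: place 77 kg, 43 kg left
6 trucks × 120 kg = 720 kg; used 525 kg; unused 195 kg.

195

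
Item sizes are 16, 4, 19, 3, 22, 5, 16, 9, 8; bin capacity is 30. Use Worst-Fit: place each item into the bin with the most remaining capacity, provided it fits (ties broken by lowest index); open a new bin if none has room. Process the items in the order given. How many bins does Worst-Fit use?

Put 16 in bin 1; 14 remain.
Put 4 in bin 1; 10 remain.
Put 19 in bin 2; 11 remain.
Put 3 in bin 2; 8 remain.
Put 22 in bin 3; 8 remain.
Put 5 in bin 1; 5 remain.
Put 16 in bin 4; 14 remain.
Put 9 in bin 4; 5 remain.
Put 8 in bin 2; 0 remain.

4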